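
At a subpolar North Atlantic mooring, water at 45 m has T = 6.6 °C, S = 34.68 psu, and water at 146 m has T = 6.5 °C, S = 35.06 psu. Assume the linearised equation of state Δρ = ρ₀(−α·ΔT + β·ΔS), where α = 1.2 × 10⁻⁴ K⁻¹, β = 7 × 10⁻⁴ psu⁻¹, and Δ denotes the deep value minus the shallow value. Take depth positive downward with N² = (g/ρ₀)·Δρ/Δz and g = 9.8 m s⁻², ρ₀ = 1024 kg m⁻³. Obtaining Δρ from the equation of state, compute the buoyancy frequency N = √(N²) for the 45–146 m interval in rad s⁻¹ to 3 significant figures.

5.19 × 10⁻³ rad s⁻¹

ΔT = -0.1 K, ΔS = +0.38 psu (deep − shallow).
Δρ/ρ₀ = −αΔT + βΔS = 1.20 × 10⁻⁵ + 2.66 × 10⁻⁴ = 2.78 × 10⁻⁴, so Δρ ≈ 0.2847 kg m⁻³.
N² = (g/ρ₀)·Δρ/Δz = g·(Δρ/ρ₀)/Δz = 9.8 × 2.78 × 10⁻⁴ / 101 = 2.6974 × 10⁻⁵ s⁻².
N = √(2.6974 × 10⁻⁵) = 5.1936 × 10⁻³ rad s⁻¹ ≈ 5.19 × 10⁻³ rad s⁻¹.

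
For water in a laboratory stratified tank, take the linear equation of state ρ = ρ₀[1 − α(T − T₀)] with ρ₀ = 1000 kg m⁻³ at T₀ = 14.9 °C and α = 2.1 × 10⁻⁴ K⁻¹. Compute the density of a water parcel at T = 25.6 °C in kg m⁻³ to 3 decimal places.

T − T₀ = +10.7 K.
Bracket = 1 − α·(+10.7) = 1 + (-2.247 × 10⁻³) = 0.9977530.
ρ = 1000 × 0.9977530 = 997.753 kg m⁻³.

997.753 kg m⁻³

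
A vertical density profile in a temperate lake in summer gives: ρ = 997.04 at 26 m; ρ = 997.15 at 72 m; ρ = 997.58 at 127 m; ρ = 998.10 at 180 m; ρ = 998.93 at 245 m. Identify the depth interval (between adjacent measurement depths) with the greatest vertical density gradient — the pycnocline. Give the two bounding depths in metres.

Compute the density gradient over each adjacent pair:
  26–72 m: Δρ/Δz = 0.11/46 = 2.4 × 10⁻³ kg m⁻⁴
  72–127 m: Δρ/Δz = 0.43/55 = 7.8 × 10⁻³ kg m⁻⁴
  127–180 m: Δρ/Δz = 0.52/53 = 9.8 × 10⁻³ kg m⁻⁴
  180–245 m: Δρ/Δz = 0.83/65 = 0.013 kg m⁻⁴
The largest gradient is in the 180–245 m interval — the pycnocline.

180–245 m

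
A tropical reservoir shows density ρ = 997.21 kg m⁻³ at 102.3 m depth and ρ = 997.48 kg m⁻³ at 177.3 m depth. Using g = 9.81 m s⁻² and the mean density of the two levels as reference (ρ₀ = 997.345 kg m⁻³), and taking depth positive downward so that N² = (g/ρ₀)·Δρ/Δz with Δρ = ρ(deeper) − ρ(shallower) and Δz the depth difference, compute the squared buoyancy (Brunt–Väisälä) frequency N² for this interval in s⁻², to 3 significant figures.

Δρ = 997.48 − 997.21 = 0.27 kg m⁻³ over Δz = 177.3 − 102.3 = 75 m.
N² = (9.81/997.345) × (0.27/75) = 3.5410 × 10⁻⁵ s⁻² ≈ 3.54 × 10⁻⁵ s⁻².

3.54 × 10⁻⁵ s⁻²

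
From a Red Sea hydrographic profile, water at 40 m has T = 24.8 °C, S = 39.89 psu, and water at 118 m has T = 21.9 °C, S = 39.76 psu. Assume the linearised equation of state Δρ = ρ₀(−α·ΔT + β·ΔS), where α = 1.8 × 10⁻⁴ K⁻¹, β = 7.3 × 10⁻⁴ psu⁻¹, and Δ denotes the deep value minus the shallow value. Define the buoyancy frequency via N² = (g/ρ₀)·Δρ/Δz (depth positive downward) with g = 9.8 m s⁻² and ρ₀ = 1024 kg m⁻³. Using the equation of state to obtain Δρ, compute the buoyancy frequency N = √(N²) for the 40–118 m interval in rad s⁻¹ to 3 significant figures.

ΔT = -2.9 K, ΔS = -0.13 psu (deep − shallow).
Δρ/ρ₀ = −αΔT + βΔS = 5.22 × 10⁻⁴ − 9.49 × 10⁻⁵ = 4.271 × 10⁻⁴, so Δρ ≈ 0.4374 kg m⁻³.
N² = (g/ρ₀)·Δρ/Δz = g·(Δρ/ρ₀)/Δz = 9.8 × 4.271 × 10⁻⁴ / 78 = 5.3661 × 10⁻⁵ s⁻².
N = √(5.3661 × 10⁻⁵) = 7.3254 × 10⁻³ rad s⁻¹ ≈ 7.33 × 10⁻³ rad s⁻¹.

7.33 × 10⁻³ rad s⁻¹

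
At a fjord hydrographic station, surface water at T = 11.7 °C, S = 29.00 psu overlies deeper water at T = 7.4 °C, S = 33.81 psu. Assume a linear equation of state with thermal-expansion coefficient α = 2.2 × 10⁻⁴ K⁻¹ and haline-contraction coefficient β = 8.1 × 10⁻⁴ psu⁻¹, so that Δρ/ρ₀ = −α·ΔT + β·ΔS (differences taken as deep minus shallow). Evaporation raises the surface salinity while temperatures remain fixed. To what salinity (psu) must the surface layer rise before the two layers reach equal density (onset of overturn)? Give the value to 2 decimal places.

34.98 psu

Neutral buoyancy requires −α(T_deep − T_surf) + β(S_deep − S_surf′) = 0.
S_surf′ = S_deep − (α/β)·ΔT = 33.81 − (2.2 × 10⁻⁴/8.1 × 10⁻⁴)·(-4.3) = 34.9779 psu.
Increase required: 34.9779 − 29.00 = 5.9779 psu.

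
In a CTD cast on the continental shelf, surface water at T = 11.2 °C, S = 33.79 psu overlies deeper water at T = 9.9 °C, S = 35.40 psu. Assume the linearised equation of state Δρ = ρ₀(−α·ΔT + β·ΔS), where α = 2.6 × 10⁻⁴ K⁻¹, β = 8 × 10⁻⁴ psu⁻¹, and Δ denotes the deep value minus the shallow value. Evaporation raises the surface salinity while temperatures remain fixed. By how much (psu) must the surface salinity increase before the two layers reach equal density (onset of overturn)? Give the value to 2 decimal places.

2.03 psu

Neutral buoyancy requires −α(T_deep − T_surf) + β(S_deep − S_surf′) = 0.
S_surf′ = S_deep − (α/β)·ΔT = 35.40 − (2.6 × 10⁻⁴/8 × 10⁻⁴)·(-1.3) = 35.8225 psu.
Increase required: 35.8225 − 33.79 = 2.0325 psu.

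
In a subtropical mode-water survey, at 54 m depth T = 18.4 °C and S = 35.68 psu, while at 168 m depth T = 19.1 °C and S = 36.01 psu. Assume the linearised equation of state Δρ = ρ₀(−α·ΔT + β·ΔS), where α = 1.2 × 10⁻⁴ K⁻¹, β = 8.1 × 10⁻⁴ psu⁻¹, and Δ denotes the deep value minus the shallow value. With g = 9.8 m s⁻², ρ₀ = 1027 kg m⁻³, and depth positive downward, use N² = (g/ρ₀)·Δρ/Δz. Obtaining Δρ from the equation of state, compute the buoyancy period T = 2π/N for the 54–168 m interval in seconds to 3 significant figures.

1.58 × 10³ s

ΔT = +0.7 K, ΔS = +0.33 psu (deep − shallow).
Δρ/ρ₀ = −αΔT + βΔS = -8.40 × 10⁻⁵ + 2.673 × 10⁻⁴ = 1.833 × 10⁻⁴, so Δρ ≈ 0.1882 kg m⁻³.
N² = (g/ρ₀)·Δρ/Δz = g·(Δρ/ρ₀)/Δz = 9.8 × 1.833 × 10⁻⁴ / 114 = 1.5757 × 10⁻⁵ s⁻².
N = √(1.5757 × 10⁻⁵) = 3.9695 × 10⁻³ rad s⁻¹ → T = 2π/N = 1.5829 × 10³ s ≈ 1.58 × 10³ s.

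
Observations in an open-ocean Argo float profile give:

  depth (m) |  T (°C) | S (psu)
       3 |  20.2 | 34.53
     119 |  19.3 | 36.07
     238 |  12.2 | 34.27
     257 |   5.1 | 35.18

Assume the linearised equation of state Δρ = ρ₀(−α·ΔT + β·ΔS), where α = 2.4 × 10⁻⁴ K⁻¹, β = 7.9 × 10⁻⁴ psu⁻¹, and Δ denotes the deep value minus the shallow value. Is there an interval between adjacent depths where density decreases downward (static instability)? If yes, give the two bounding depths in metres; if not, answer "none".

none

Evaluate Δρ/ρ₀ = −αΔT + βΔS across each adjacent pair:
  3–119 m: −αΔT+βΔS = −(2.4 × 10⁻⁴)(-0.9)+(7.9 × 10⁻⁴)(+1.54) = 1.4 × 10⁻³ → stable
  119–238 m: −αΔT+βΔS = −(2.4 × 10⁻⁴)(-7.1)+(7.9 × 10⁻⁴)(-1.80) = 2.8 × 10⁻⁴ → stable
  238–257 m: −αΔT+βΔS = −(2.4 × 10⁻⁴)(-7.1)+(7.9 × 10⁻⁴)(+0.91) = 2.4 × 10⁻³ → stable
Every interval has Δρ > 0: the column is stably stratified throughout.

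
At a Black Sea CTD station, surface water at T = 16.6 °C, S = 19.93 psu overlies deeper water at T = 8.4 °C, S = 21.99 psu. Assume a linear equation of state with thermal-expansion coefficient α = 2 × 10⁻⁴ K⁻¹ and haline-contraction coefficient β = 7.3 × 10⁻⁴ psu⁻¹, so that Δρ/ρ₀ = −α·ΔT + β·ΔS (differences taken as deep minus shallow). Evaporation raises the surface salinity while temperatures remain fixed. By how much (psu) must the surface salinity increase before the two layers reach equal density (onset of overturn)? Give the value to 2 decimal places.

Neutral buoyancy requires −α(T_deep − T_surf) + β(S_deep − S_surf′) = 0.
S_surf′ = S_deep − (α/β)·ΔT = 21.99 − (2 × 10⁻⁴/7.3 × 10⁻⁴)·(-8.2) = 24.2366 psu.
Increase required: 24.2366 − 19.93 = 4.3066 psu.

4.31 psu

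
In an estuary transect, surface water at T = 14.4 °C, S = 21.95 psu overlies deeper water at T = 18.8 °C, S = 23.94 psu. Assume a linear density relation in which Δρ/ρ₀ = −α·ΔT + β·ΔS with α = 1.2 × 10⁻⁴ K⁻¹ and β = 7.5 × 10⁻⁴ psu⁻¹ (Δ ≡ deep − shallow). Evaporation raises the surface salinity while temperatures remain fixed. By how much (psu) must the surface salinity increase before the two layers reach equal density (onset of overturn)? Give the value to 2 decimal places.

Neutral buoyancy requires −α(T_deep − T_surf) + β(S_deep − S_surf′) = 0.
S_surf′ = S_deep − (α/β)·ΔT = 23.94 − (1.2 × 10⁻⁴/7.5 × 10⁻⁴)·(+4.4) = 23.2360 psu.
Increase required: 23.2360 − 21.95 = 1.2860 psu.

1.29 psu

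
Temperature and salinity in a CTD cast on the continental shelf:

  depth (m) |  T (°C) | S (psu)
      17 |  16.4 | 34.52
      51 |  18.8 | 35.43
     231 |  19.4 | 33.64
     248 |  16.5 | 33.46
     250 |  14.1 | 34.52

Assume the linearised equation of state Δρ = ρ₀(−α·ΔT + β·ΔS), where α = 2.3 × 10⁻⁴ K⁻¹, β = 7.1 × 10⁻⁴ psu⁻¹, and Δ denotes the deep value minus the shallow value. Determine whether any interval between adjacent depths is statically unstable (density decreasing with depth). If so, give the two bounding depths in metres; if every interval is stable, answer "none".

Evaluate Δρ/ρ₀ = −αΔT + βΔS across each adjacent pair:
  17–51 m: −αΔT+βΔS = −(2.3 × 10⁻⁴)(+2.4)+(7.1 × 10⁻⁴)(+0.91) = 9.4 × 10⁻⁵ → stable
  51–231 m: −αΔT+βΔS = −(2.3 × 10⁻⁴)(+0.6)+(7.1 × 10⁻⁴)(-1.79) = -1.4 × 10⁻³ → UNSTABLE
  231–248 m: −αΔT+βΔS = −(2.3 × 10⁻⁴)(-2.9)+(7.1 × 10⁻⁴)(-0.18) = 5.4 × 10⁻⁴ → stable
  248–250 m: −αΔT+βΔS = −(2.3 × 10⁻⁴)(-2.4)+(7.1 × 10⁻⁴)(+1.06) = 1.3 × 10⁻³ → stable
The 51–231 m interval has Δρ < 0: lighter water underlies denser water.

51–231 m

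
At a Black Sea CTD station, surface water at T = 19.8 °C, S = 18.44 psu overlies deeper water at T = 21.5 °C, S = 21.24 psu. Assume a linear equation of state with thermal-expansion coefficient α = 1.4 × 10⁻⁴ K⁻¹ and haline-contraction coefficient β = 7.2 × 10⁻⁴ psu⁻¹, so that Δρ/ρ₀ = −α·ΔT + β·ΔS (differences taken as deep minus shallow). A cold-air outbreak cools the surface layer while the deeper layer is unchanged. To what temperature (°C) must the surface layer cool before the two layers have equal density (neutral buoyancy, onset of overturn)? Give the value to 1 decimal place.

Neutral buoyancy requires Δρ = 0, i.e. −α(T_deep − T_surf′) + β(S_deep − S_surf) = 0.
T_surf′ = T_deep − (β/α)·ΔS = 21.5 − (7.2 × 10⁻⁴/1.4 × 10⁻⁴)·(+2.80) = 7.100 °C.
Cooling required: 19.8 − (7.100) = 12.700 °C.

7.1 °C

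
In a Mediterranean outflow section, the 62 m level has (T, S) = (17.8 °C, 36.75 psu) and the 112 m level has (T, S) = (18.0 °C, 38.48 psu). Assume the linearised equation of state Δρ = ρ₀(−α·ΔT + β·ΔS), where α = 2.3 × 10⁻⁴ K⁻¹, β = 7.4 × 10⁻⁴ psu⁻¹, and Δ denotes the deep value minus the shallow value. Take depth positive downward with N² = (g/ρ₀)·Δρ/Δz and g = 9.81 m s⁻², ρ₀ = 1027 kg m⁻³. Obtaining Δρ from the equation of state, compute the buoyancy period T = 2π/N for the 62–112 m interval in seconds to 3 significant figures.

ΔT = +0.2 K, ΔS = +1.73 psu (deep − shallow).
Δρ/ρ₀ = −αΔT + βΔS = -4.60 × 10⁻⁵ + 1.2802 × 10⁻³ = 1.2342 × 10⁻³, so Δρ ≈ 1.268 kg m⁻³.
N² = (g/ρ₀)·Δρ/Δz = g·(Δρ/ρ₀)/Δz = 9.81 × 1.2342 × 10⁻³ / 50 = 2.4215 × 10⁻⁴ s⁻².
N = √(2.4215 × 10⁻⁴) = 0.015561 rad s⁻¹ → T = 2π/N = 403.78 s ≈ 404 s.

404 s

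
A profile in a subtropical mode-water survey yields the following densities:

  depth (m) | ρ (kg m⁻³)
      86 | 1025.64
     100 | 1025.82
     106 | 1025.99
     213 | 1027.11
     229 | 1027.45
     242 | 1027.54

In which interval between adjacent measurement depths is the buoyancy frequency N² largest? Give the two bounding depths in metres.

100–106 m

Compute the density gradient over each adjacent pair:
  86–100 m: Δρ/Δz = 0.18/14 = 0.013 kg m⁻⁴
  100–106 m: Δρ/Δz = 0.17/6 = 0.028 kg m⁻⁴
  106–213 m: Δρ/Δz = 1.12/107 = 0.010 kg m⁻⁴
  213–229 m: Δρ/Δz = 0.34/16 = 0.021 kg m⁻⁴
  229–242 m: Δρ/Δz = 0.09/13 = 6.9 × 10⁻³ kg m⁻⁴
The largest gradient is in the 100–106 m interval — the pycnocline.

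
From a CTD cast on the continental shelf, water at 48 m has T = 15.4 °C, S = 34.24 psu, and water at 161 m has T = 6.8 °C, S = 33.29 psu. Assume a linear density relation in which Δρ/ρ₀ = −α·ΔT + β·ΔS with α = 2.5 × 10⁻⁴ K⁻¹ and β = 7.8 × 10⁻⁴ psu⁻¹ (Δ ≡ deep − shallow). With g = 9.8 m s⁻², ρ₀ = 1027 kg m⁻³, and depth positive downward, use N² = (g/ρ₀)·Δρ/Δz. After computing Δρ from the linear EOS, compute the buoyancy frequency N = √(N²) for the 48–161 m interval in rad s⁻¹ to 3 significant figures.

0.0111 rad s⁻¹

ΔT = -8.6 K, ΔS = -0.95 psu (deep − shallow).
Δρ/ρ₀ = −αΔT + βΔS = 2.15 × 10⁻³ − 7.41 × 10⁻⁴ = 1.409 × 10⁻³, so Δρ ≈ 1.447 kg m⁻³.
N² = (g/ρ₀)·Δρ/Δz = g·(Δρ/ρ₀)/Δz = 9.8 × 1.409 × 10⁻³ / 113 = 1.2220 × 10⁻⁴ s⁻².
N = √(1.2220 × 10⁻⁴) = 0.011054 rad s⁻¹ ≈ 0.0111 rad s⁻¹.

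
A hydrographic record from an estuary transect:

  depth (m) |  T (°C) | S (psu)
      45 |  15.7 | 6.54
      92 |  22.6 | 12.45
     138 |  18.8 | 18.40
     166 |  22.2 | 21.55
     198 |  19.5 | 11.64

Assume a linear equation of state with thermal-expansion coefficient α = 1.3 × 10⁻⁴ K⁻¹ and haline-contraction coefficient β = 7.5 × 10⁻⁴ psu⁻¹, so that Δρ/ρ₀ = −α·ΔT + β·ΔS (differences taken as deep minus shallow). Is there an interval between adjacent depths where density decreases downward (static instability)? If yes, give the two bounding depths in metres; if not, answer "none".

Evaluate Δρ/ρ₀ = −αΔT + βΔS across each adjacent pair:
  45–92 m: −αΔT+βΔS = −(1.3 × 10⁻⁴)(+6.9)+(7.5 × 10⁻⁴)(+5.91) = 3.5 × 10⁻³ → stable
  92–138 m: −αΔT+βΔS = −(1.3 × 10⁻⁴)(-3.8)+(7.5 × 10⁻⁴)(+5.95) = 5.0 × 10⁻³ → stable
  138–166 m: −αΔT+βΔS = −(1.3 × 10⁻⁴)(+3.4)+(7.5 × 10⁻⁴)(+3.15) = 1.9 × 10⁻³ → stable
  166–198 m: −αΔT+βΔS = −(1.3 × 10⁻⁴)(-2.7)+(7.5 × 10⁻⁴)(-9.91) = -7.1 × 10⁻³ → UNSTABLE
The 166–198 m interval has Δρ < 0: lighter water underlies denser water.

166–198 m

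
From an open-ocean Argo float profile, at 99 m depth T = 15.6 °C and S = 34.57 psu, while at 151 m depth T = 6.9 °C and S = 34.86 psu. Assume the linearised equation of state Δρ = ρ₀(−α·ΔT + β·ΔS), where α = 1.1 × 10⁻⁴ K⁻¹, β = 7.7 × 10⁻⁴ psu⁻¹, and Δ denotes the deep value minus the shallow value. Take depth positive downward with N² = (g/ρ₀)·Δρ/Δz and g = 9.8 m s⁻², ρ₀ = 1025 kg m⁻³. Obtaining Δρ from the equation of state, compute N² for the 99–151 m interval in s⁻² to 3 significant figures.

2.22 × 10⁻⁴ s⁻²

ΔT = -8.7 K, ΔS = +0.29 psu (deep − shallow).
Δρ/ρ₀ = −αΔT + βΔS = 9.57 × 10⁻⁴ + 2.233 × 10⁻⁴ = 1.1803 × 10⁻³, so Δρ ≈ 1.210 kg m⁻³.
N² = (g/ρ₀)·Δρ/Δz = g·(Δρ/ρ₀)/Δz = 9.8 × 1.1803 × 10⁻³ / 52 = 2.2244 × 10⁻⁴ s⁻² ≈ 2.22 × 10⁻⁴ s⁻².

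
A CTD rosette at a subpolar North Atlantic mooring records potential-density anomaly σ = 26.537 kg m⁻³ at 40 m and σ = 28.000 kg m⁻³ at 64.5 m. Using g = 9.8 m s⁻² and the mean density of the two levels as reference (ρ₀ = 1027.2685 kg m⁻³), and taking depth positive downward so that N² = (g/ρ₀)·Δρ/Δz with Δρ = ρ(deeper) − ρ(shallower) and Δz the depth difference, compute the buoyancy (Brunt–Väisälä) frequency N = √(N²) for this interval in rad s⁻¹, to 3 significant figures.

0.0239 rad s⁻¹

Δρ = 1028.000 − 1026.537 = 1.463 kg m⁻³ over Δz = 64.5 − 40 = 24.5 m.
N² = (9.8/1027.2685) × (1.463/24.5) = 5.6967 × 10⁻⁴ s⁻².
N = √(5.6967 × 10⁻⁴) = 0.023868 rad s⁻¹ ≈ 0.0239 rad s⁻¹.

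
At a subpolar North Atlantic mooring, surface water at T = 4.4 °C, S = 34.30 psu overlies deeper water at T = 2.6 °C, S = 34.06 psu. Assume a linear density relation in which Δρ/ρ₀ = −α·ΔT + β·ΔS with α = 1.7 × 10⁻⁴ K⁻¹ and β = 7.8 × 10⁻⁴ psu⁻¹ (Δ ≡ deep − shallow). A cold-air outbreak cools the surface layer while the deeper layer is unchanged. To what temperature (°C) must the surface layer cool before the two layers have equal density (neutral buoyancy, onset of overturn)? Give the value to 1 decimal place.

Neutral buoyancy requires Δρ = 0, i.e. −α(T_deep − T_surf′) + β(S_deep − S_surf) = 0.
T_surf′ = T_deep − (β/α)·ΔS = 2.6 − (7.8 × 10⁻⁴/1.7 × 10⁻⁴)·(-0.24) = 3.701 °C.
Cooling required: 4.4 − (3.701) = 0.699 °C.

3.7 °C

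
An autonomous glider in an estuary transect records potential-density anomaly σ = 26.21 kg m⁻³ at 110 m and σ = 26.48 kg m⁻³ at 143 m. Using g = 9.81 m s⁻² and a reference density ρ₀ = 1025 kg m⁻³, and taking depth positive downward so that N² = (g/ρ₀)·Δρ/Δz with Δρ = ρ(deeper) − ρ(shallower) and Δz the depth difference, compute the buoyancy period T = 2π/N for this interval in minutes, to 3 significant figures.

Δρ = 1026.48 − 1026.21 = 0.27 kg m⁻³ over Δz = 143 − 110 = 33 m.
N² = (9.81/1025) × (0.27/33) = 7.8306 × 10⁻⁵ s⁻².
N = √(7.8306 × 10⁻⁵) = 8.8491 × 10⁻³ rad s⁻¹, so T = 2π/N = 710.04 s = 11.834 min ≈ 11.8 min.

11.8 min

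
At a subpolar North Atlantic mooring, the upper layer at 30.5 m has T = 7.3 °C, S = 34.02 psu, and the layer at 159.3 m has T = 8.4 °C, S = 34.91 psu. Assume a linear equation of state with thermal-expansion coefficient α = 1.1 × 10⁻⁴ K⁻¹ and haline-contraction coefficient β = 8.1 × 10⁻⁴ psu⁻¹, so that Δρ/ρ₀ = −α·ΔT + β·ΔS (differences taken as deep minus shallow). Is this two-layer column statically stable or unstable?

ΔT = 8.4 − 7.3 = +1.1 K and ΔS = 34.91 − 34.02 = +0.89 psu (deep − shallow).
−αΔT = -1.21 × 10⁻⁴; βΔS = 7.209 × 10⁻⁴; sum Δρ/ρ₀ = 5.999 × 10⁻⁴.
Δρ/ρ₀ > 0, so Δρ > 0: deeper water is denser → statically stable.

stable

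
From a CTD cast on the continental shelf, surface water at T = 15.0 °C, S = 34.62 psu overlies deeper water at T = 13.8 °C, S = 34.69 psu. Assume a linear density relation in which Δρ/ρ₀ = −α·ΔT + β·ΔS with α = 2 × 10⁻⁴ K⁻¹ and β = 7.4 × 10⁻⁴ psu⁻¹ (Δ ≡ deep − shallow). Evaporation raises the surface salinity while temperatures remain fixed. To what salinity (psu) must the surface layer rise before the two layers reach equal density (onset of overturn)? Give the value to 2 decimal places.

Neutral buoyancy requires −α(T_deep − T_surf) + β(S_deep − S_surf′) = 0.
S_surf′ = S_deep − (α/β)·ΔT = 34.69 − (2 × 10⁻⁴/7.4 × 10⁻⁴)·(-1.2) = 35.0143 psu.
Increase required: 35.0143 − 34.62 = 0.3943 psu.

35.01 psu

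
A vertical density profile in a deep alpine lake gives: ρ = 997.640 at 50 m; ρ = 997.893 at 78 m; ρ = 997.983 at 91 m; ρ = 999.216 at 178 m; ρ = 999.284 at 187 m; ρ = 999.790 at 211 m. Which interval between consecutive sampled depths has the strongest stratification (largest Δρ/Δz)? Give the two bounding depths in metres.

187–211 m

Compute the density gradient over each adjacent pair:
  50–78 m: Δρ/Δz = 0.253/28 = 9.0 × 10⁻³ kg m⁻⁴
  78–91 m: Δρ/Δz = 0.090/13 = 6.9 × 10⁻³ kg m⁻⁴
  91–178 m: Δρ/Δz = 1.233/87 = 0.014 kg m⁻⁴
  178–187 m: Δρ/Δz = 0.068/9 = 7.6 × 10⁻³ kg m⁻⁴
  187–211 m: Δρ/Δz = 0.506/24 = 0.021 kg m⁻⁴
The largest gradient is in the 187–211 m interval — the pycnocline.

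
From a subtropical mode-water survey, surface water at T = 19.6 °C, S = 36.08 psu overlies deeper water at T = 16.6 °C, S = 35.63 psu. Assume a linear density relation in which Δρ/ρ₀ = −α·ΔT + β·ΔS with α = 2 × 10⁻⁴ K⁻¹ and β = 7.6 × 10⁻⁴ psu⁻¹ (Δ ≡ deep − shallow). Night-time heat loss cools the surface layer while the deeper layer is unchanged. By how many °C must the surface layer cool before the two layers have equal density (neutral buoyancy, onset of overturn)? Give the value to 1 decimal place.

Neutral buoyancy requires Δρ = 0, i.e. −α(T_deep − T_surf′) + β(S_deep − S_surf) = 0.
T_surf′ = T_deep − (β/α)·ΔS = 16.6 − (7.6 × 10⁻⁴/2 × 10⁻⁴)·(-0.45) = 18.310 °C.
Cooling required: 19.6 − (18.310) = 1.290 °C.

1.3 °C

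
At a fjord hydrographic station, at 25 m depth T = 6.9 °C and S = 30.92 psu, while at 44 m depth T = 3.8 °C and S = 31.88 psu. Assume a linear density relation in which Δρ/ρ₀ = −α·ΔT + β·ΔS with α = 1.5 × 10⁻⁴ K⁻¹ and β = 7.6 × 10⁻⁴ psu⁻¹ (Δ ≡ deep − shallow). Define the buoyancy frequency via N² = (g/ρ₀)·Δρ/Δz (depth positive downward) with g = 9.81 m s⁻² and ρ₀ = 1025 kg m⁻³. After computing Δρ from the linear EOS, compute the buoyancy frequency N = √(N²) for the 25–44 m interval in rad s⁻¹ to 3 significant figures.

ΔT = -3.1 K, ΔS = +0.96 psu (deep − shallow).
Δρ/ρ₀ = −αΔT + βΔS = 4.65 × 10⁻⁴ + 7.296 × 10⁻⁴ = 1.1946 × 10⁻³, so Δρ ≈ 1.224 kg m⁻³.
N² = (g/ρ₀)·Δρ/Δz = g·(Δρ/ρ₀)/Δz = 9.81 × 1.1946 × 10⁻³ / 19 = 6.1679 × 10⁻⁴ s⁻².
N = √(6.1679 × 10⁻⁴) = 0.024835 rad s⁻¹ ≈ 0.0248 rad s⁻¹.

0.0248 rad s⁻¹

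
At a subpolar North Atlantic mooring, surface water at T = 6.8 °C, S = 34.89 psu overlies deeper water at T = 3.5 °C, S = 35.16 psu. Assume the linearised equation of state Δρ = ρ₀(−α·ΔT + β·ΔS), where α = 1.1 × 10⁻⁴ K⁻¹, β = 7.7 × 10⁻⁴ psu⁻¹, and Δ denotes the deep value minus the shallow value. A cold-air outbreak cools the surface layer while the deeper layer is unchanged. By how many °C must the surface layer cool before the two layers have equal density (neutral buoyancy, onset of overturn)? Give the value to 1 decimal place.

Neutral buoyancy requires Δρ = 0, i.e. −α(T_deep − T_surf′) + β(S_deep − S_surf) = 0.
T_surf′ = T_deep − (β/α)·ΔS = 3.5 − (7.7 × 10⁻⁴/1.1 × 10⁻⁴)·(+0.27) = 1.610 °C.
Cooling required: 6.8 − (1.610) = 5.190 °C.

5.2 °C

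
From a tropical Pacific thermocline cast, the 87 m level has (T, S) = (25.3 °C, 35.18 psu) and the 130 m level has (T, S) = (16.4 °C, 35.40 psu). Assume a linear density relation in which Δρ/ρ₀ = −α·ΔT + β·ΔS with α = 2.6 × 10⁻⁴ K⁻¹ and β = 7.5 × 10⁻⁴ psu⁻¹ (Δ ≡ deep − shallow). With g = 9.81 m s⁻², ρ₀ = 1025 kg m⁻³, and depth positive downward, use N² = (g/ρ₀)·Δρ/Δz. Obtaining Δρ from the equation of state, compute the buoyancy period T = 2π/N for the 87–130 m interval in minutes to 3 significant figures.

ΔT = -8.9 K, ΔS = +0.22 psu (deep − shallow).
Δρ/ρ₀ = −αΔT + βΔS = 2.314 × 10⁻³ + 1.65 × 10⁻⁴ = 2.479 × 10⁻³, so Δρ ≈ 2.541 kg m⁻³.
N² = (g/ρ₀)·Δρ/Δz = g·(Δρ/ρ₀)/Δz = 9.81 × 2.479 × 10⁻³ / 43 = 5.6556 × 10⁻⁴ s⁻².
N = √(5.6556 × 10⁻⁴) = 0.023782 rad s⁻¹ → T = 2π/N = 264.20 s = 4.4033 min ≈ 4.40 min.

4.40 min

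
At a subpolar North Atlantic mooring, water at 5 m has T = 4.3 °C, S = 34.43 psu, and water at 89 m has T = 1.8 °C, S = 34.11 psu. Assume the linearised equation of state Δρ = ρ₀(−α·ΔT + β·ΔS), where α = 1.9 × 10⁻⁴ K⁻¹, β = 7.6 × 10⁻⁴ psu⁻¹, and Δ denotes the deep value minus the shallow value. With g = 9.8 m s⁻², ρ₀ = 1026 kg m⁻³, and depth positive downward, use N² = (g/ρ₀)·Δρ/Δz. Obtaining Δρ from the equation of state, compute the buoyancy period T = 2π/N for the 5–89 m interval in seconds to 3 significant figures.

ΔT = -2.5 K, ΔS = -0.32 psu (deep − shallow).
Δρ/ρ₀ = −αΔT + βΔS = 4.75 × 10⁻⁴ − 2.432 × 10⁻⁴ = 2.318 × 10⁻⁴, so Δρ ≈ 0.2378 kg m⁻³.
N² = (g/ρ₀)·Δρ/Δz = g·(Δρ/ρ₀)/Δz = 9.8 × 2.318 × 10⁻⁴ / 84 = 2.7043 × 10⁻⁵ s⁻².
N = √(2.7043 × 10⁻⁵) = 5.2003 × 10⁻³ rad s⁻¹ → T = 2π/N = 1.2082 × 10³ s ≈ 1.21 × 10³ s.

1.21 × 10³ s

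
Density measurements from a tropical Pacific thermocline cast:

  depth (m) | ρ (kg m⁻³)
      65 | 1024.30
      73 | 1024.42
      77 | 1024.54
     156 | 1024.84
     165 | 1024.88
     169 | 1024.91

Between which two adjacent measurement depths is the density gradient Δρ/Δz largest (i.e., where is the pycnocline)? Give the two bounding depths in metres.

Compute the density gradient over each adjacent pair:
  65–73 m: Δρ/Δz = 0.12/8 = 0.015 kg m⁻⁴
  73–77 m: Δρ/Δz = 0.12/4 = 0.030 kg m⁻⁴
  77–156 m: Δρ/Δz = 0.30/79 = 3.8 × 10⁻³ kg m⁻⁴
  156–165 m: Δρ/Δz = 0.04/9 = 4.4 × 10⁻³ kg m⁻⁴
  165–169 m: Δρ/Δz = 0.03/4 = 7.5 × 10⁻³ kg m⁻⁴
The largest gradient is in the 73–77 m interval — the pycnocline.

73–77 m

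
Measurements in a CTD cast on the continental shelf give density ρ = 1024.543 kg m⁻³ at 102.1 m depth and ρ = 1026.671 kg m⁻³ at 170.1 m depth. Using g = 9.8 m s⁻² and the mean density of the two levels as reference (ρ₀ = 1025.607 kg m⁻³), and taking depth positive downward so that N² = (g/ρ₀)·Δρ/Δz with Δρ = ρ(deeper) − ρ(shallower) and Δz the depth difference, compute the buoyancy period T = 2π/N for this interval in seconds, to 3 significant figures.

363 s

Δρ = 1026.671 − 1024.543 = 2.128 kg m⁻³ over Δz = 170.1 − 102.1 = 68 m.
N² = (9.8/1025.607) × (2.128/68) = 2.9903 × 10⁻⁴ s⁻².
N = √(2.9903 × 10⁻⁴) = 0.017292 rad s⁻¹, so T = 2π/N = 363.36 s ≈ 363 s.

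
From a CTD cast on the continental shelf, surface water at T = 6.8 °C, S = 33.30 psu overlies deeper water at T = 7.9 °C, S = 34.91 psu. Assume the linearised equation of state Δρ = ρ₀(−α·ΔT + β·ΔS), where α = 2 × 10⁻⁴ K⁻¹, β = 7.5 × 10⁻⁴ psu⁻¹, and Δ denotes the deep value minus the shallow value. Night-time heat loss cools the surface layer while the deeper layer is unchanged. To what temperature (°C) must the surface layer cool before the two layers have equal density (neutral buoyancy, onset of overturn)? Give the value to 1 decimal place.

Neutral buoyancy requires Δρ = 0, i.e. −α(T_deep − T_surf′) + β(S_deep − S_surf) = 0.
T_surf′ = T_deep − (β/α)·ΔS = 7.9 − (7.5 × 10⁻⁴/2 × 10⁻⁴)·(+1.61) = 1.862 °C.
Cooling required: 6.8 − (1.862) = 4.938 °C.

1.9 °C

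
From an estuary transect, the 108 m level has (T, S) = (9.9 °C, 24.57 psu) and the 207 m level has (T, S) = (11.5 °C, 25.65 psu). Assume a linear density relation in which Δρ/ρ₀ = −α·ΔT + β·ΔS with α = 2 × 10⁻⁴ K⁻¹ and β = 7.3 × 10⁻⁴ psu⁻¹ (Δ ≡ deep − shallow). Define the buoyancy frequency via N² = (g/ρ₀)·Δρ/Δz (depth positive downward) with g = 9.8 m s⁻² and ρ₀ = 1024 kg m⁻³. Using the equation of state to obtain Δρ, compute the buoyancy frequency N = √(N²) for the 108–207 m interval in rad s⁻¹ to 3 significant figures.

ΔT = +1.6 K, ΔS = +1.08 psu (deep − shallow).
Δρ/ρ₀ = −αΔT + βΔS = -3.20 × 10⁻⁴ + 7.884 × 10⁻⁴ = 4.684 × 10⁻⁴, so Δρ ≈ 0.4796 kg m⁻³.
N² = (g/ρ₀)·Δρ/Δz = g·(Δρ/ρ₀)/Δz = 9.8 × 4.684 × 10⁻⁴ / 99 = 4.6367 × 10⁻⁵ s⁻².
N = √(4.6367 × 10⁻⁵) = 6.8093 × 10⁻³ rad s⁻¹ ≈ 6.81 × 10⁻³ rad s⁻¹.

6.81 × 10⁻³ rad s⁻¹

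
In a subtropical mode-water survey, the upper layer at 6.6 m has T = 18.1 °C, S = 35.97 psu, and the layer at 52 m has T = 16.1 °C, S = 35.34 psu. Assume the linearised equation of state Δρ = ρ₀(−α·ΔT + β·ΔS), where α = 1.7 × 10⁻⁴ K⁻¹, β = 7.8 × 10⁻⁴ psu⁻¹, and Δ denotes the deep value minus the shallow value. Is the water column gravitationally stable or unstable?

unstable

ΔT = 16.1 − 18.1 = -2.0 K and ΔS = 35.34 − 35.97 = -0.63 psu (deep − shallow).
−αΔT = 3.40 × 10⁻⁴; βΔS = -4.914 × 10⁻⁴; sum Δρ/ρ₀ = -1.514 × 10⁻⁴.
Δρ/ρ₀ < 0, so Δρ < 0: deeper water is lighter → statically unstable; the column would overturn.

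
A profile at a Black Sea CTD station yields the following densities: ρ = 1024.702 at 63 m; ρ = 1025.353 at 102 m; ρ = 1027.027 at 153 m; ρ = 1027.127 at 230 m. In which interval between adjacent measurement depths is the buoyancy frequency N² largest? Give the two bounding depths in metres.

Compute the density gradient over each adjacent pair:
  63–102 m: Δρ/Δz = 0.651/39 = 0.017 kg m⁻⁴
  102–153 m: Δρ/Δz = 1.674/51 = 0.033 kg m⁻⁴
  153–230 m: Δρ/Δz = 0.100/77 = 1.3 × 10⁻³ kg m⁻⁴
The largest gradient is in the 102–153 m interval — the pycnocline.

102–153 m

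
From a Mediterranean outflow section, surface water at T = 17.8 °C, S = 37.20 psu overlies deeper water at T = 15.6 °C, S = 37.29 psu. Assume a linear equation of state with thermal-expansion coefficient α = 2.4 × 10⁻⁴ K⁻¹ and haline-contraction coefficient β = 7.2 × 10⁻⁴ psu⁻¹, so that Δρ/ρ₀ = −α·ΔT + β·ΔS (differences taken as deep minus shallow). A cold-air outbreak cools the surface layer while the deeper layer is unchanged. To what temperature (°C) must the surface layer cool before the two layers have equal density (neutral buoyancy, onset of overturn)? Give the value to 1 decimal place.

Neutral buoyancy requires Δρ = 0, i.e. −α(T_deep − T_surf′) + β(S_deep − S_surf) = 0.
T_surf′ = T_deep − (β/α)·ΔS = 15.6 − (7.2 × 10⁻⁴/2.4 × 10⁻⁴)·(+0.09) = 15.330 °C.
Cooling required: 17.8 − (15.330) = 2.470 °C.

15.3 °C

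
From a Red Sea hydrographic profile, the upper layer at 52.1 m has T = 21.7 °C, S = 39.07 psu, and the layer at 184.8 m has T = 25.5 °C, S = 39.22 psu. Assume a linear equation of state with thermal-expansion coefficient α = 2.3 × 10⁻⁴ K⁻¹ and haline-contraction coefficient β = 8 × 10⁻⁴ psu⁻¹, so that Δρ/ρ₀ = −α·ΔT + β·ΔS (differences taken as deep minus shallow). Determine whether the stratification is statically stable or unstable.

ΔT = 25.5 − 21.7 = +3.8 K and ΔS = 39.22 − 39.07 = +0.15 psu (deep − shallow).
−αΔT = -8.74 × 10⁻⁴; βΔS = 1.20 × 10⁻⁴; sum Δρ/ρ₀ = -7.54 × 10⁻⁴.
Δρ/ρ₀ < 0, so Δρ < 0: deeper water is lighter → statically unstable; the column would overturn.

unstable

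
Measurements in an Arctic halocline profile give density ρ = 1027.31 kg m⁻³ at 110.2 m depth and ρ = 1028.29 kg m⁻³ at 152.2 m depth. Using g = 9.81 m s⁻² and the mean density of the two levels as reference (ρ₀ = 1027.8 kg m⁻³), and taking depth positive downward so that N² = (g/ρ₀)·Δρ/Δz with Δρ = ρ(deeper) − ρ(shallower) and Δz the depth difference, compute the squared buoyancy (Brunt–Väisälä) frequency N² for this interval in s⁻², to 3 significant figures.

Δρ = 1028.29 − 1027.31 = 0.98 kg m⁻³ over Δz = 152.2 − 110.2 = 42 m.
N² = (9.81/1027.8) × (0.98/42) = 2.2271 × 10⁻⁴ s⁻² ≈ 2.23 × 10⁻⁴ s⁻².

2.23 × 10⁻⁴ s⁻²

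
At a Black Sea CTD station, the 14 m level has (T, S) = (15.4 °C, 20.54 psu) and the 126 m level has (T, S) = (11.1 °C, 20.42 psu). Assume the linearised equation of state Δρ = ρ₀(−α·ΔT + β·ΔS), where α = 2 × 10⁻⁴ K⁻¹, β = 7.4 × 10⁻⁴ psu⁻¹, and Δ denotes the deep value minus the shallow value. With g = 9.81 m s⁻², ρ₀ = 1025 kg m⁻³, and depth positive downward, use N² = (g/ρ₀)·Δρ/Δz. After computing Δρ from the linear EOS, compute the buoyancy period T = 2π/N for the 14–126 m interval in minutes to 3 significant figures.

ΔT = -4.3 K, ΔS = -0.12 psu (deep − shallow).
Δρ/ρ₀ = −αΔT + βΔS = 8.60 × 10⁻⁴ − 8.88 × 10⁻⁵ = 7.712 × 10⁻⁴, so Δρ ≈ 0.7905 kg m⁻³.
N² = (g/ρ₀)·Δρ/Δz = g·(Δρ/ρ₀)/Δz = 9.81 × 7.712 × 10⁻⁴ / 112 = 6.7549 × 10⁻⁵ s⁻².
N = √(6.7549 × 10⁻⁵) = 8.2188 × 10⁻³ rad s⁻¹ → T = 2π/N = 764.49 s = 12.742 min ≈ 12.7 min.

12.7 min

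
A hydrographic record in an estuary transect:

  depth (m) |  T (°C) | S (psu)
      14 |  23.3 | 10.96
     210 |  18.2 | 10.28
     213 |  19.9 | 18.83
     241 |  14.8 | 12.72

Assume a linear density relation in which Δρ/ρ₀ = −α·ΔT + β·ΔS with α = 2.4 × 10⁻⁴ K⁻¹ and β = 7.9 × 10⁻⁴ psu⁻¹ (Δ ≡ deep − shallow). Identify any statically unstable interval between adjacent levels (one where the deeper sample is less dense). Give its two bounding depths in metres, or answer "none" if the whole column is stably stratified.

213–241 m

Evaluate Δρ/ρ₀ = −αΔT + βΔS across each adjacent pair:
  14–210 m: −αΔT+βΔS = −(2.4 × 10⁻⁴)(-5.1)+(7.9 × 10⁻⁴)(-0.68) = 6.9 × 10⁻⁴ → stable
  210–213 m: −αΔT+βΔS = −(2.4 × 10⁻⁴)(+1.7)+(7.9 × 10⁻⁴)(+8.55) = 6.3 × 10⁻³ → stable
  213–241 m: −αΔT+βΔS = −(2.4 × 10⁻⁴)(-5.1)+(7.9 × 10⁻⁴)(-6.11) = -3.6 × 10⁻³ → UNSTABLE
The 213–241 m interval has Δρ < 0: lighter water underlies denser water.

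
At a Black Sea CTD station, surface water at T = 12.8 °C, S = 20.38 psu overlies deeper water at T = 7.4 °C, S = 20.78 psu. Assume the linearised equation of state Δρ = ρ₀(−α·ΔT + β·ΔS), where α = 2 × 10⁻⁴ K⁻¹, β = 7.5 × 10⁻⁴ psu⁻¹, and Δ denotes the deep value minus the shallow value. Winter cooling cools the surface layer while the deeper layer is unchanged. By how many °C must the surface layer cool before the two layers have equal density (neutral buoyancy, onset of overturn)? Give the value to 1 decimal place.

6.9 °C

Neutral buoyancy requires Δρ = 0, i.e. −α(T_deep − T_surf′) + β(S_deep − S_surf) = 0.
T_surf′ = T_deep − (β/α)·ΔS = 7.4 − (7.5 × 10⁻⁴/2 × 10⁻⁴)·(+0.40) = 5.900 °C.
Cooling required: 12.8 − (5.900) = 6.900 °C.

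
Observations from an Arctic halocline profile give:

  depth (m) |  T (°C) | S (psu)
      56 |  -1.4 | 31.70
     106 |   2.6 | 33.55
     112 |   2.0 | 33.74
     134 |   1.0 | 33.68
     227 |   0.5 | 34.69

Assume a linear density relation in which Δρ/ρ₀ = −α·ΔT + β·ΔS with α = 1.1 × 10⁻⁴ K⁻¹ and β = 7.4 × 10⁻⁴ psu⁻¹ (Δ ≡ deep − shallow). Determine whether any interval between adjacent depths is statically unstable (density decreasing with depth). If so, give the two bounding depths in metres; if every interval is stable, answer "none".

Evaluate Δρ/ρ₀ = −αΔT + βΔS across each adjacent pair:
  56–106 m: −αΔT+βΔS = −(1.1 × 10⁻⁴)(+4.0)+(7.4 × 10⁻⁴)(+1.85) = 9.3 × 10⁻⁴ → stable
  106–112 m: −αΔT+βΔS = −(1.1 × 10⁻⁴)(-0.6)+(7.4 × 10⁻⁴)(+0.19) = 2.1 × 10⁻⁴ → stable
  112–134 m: −αΔT+βΔS = −(1.1 × 10⁻⁴)(-1.0)+(7.4 × 10⁻⁴)(-0.06) = 6.6 × 10⁻⁵ → stable
  134–227 m: −αΔT+βΔS = −(1.1 × 10⁻⁴)(-0.5)+(7.4 × 10⁻⁴)(+1.01) = 8.0 × 10⁻⁴ → stable
Every interval has Δρ > 0: the column is stably stratified throughout.

none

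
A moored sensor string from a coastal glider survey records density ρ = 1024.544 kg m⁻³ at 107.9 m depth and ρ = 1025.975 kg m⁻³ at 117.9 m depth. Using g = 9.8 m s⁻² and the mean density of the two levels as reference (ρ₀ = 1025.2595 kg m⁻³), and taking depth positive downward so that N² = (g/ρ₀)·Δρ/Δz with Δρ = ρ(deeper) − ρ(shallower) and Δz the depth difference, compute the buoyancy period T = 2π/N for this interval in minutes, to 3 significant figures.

2.83 min

Δρ = 1025.975 − 1024.544 = 1.431 kg m⁻³ over Δz = 117.9 − 107.9 = 10 m.
N² = (9.8/1025.2595) × (1.431/10) = 1.3678 × 10⁻³ s⁻².
N = √(1.3678 × 10⁻³) = 0.036984 rad s⁻¹, so T = 2π/N = 169.89 s = 2.8315 min ≈ 2.83 min.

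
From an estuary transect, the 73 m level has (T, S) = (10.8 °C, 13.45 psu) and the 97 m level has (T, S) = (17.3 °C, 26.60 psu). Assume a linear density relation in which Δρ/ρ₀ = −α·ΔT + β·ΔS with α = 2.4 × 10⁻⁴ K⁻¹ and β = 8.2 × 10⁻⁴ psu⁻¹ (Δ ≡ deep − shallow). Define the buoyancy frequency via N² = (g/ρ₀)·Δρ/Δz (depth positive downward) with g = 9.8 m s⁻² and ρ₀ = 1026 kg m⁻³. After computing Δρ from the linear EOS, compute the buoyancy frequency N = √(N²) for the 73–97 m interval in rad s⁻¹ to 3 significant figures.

ΔT = +6.5 K, ΔS = +13.15 psu (deep − shallow).
Δρ/ρ₀ = −αΔT + βΔS = -1.56 × 10⁻³ + 0.010783 = 9.223 × 10⁻³, so Δρ ≈ 9.463 kg m⁻³.
N² = (g/ρ₀)·Δρ/Δz = g·(Δρ/ρ₀)/Δz = 9.8 × 9.223 × 10⁻³ / 24 = 3.7661 × 10⁻³ s⁻².
N = √(3.7661 × 10⁻³) = 0.061369 rad s⁻¹ ≈ 0.0614 rad s⁻¹.

0.0614 rad s⁻¹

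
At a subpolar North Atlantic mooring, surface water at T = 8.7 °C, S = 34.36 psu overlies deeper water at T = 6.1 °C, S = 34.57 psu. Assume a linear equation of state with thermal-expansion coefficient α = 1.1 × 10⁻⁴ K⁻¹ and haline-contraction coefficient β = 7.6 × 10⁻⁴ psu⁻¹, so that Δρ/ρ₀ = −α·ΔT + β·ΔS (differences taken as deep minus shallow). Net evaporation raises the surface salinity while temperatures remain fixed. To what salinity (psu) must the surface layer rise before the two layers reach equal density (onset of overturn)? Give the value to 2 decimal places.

34.95 psu

Neutral buoyancy requires −α(T_deep − T_surf) + β(S_deep − S_surf′) = 0.
S_surf′ = S_deep − (α/β)·ΔT = 34.57 − (1.1 × 10⁻⁴/7.6 × 10⁻⁴)·(-2.6) = 34.9463 psu.
Increase required: 34.9463 − 34.36 = 0.5863 psu.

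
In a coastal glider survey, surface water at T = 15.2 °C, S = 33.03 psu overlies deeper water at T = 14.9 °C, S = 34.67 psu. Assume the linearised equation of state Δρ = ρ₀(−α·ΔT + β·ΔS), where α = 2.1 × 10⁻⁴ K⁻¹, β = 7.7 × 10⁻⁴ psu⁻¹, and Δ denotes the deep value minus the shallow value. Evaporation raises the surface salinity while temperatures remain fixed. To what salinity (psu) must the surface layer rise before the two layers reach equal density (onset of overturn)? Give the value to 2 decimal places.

34.75 psu

Neutral buoyancy requires −α(T_deep − T_surf) + β(S_deep − S_surf′) = 0.
S_surf′ = S_deep − (α/β)·ΔT = 34.67 − (2.1 × 10⁻⁴/7.7 × 10⁻⁴)·(-0.3) = 34.7518 psu.
Increase required: 34.7518 − 33.03 = 1.7218 psu.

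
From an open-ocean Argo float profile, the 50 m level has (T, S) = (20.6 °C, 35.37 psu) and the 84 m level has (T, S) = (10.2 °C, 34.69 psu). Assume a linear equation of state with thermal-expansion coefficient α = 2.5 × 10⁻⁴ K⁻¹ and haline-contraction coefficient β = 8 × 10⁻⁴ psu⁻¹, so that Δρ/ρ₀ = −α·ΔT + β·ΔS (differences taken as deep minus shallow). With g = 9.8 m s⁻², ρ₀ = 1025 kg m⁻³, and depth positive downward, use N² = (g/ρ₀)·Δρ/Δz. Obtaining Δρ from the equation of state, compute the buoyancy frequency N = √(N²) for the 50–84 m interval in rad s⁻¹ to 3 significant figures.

0.0243 rad s⁻¹

ΔT = -10.4 K, ΔS = -0.68 psu (deep − shallow).
Δρ/ρ₀ = −αΔT + βΔS = 2.60 × 10⁻³ − 5.44 × 10⁻⁴ = 2.056 × 10⁻³, so Δρ ≈ 2.107 kg m⁻³.
N² = (g/ρ₀)·Δρ/Δz = g·(Δρ/ρ₀)/Δz = 9.8 × 2.056 × 10⁻³ / 34 = 5.9261 × 10⁻⁴ s⁻².
N = √(5.9261 × 10⁻⁴) = 0.024344 rad s⁻¹ ≈ 0.0243 rad s⁻¹.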